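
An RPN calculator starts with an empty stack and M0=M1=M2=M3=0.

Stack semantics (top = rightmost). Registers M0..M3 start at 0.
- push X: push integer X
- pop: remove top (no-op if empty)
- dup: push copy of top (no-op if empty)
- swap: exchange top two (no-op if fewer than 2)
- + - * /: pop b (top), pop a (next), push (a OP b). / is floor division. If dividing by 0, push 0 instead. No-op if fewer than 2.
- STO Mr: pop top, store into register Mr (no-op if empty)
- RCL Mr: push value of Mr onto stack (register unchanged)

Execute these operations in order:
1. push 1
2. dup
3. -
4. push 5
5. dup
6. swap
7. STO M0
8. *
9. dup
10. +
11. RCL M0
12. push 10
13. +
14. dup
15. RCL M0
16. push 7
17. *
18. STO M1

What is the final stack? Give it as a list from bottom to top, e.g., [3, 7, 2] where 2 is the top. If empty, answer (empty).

After op 1 (push 1): stack=[1] mem=[0,0,0,0]
After op 2 (dup): stack=[1,1] mem=[0,0,0,0]
After op 3 (-): stack=[0] mem=[0,0,0,0]
After op 4 (push 5): stack=[0,5] mem=[0,0,0,0]
After op 5 (dup): stack=[0,5,5] mem=[0,0,0,0]
After op 6 (swap): stack=[0,5,5] mem=[0,0,0,0]
After op 7 (STO M0): stack=[0,5] mem=[5,0,0,0]
After op 8 (*): stack=[0] mem=[5,0,0,0]
After op 9 (dup): stack=[0,0] mem=[5,0,0,0]
After op 10 (+): stack=[0] mem=[5,0,0,0]
After op 11 (RCL M0): stack=[0,5] mem=[5,0,0,0]
After op 12 (push 10): stack=[0,5,10] mem=[5,0,0,0]
After op 13 (+): stack=[0,15] mem=[5,0,0,0]
After op 14 (dup): stack=[0,15,15] mem=[5,0,0,0]
After op 15 (RCL M0): stack=[0,15,15,5] mem=[5,0,0,0]
After op 16 (push 7): stack=[0,15,15,5,7] mem=[5,0,0,0]
After op 17 (*): stack=[0,15,15,35] mem=[5,0,0,0]
After op 18 (STO M1): stack=[0,15,15] mem=[5,35,0,0]

Answer: [0, 15, 15]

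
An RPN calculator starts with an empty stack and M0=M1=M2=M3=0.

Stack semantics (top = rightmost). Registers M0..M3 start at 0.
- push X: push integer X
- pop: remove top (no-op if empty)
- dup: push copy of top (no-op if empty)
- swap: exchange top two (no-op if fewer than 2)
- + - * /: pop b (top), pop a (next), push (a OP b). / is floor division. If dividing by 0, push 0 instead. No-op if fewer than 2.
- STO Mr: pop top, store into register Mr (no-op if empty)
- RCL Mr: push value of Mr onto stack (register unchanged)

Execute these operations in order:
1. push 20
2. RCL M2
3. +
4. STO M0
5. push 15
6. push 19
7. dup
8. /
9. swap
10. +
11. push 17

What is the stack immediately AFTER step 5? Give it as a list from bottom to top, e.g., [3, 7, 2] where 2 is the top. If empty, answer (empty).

After op 1 (push 20): stack=[20] mem=[0,0,0,0]
After op 2 (RCL M2): stack=[20,0] mem=[0,0,0,0]
After op 3 (+): stack=[20] mem=[0,0,0,0]
After op 4 (STO M0): stack=[empty] mem=[20,0,0,0]
After op 5 (push 15): stack=[15] mem=[20,0,0,0]

[15]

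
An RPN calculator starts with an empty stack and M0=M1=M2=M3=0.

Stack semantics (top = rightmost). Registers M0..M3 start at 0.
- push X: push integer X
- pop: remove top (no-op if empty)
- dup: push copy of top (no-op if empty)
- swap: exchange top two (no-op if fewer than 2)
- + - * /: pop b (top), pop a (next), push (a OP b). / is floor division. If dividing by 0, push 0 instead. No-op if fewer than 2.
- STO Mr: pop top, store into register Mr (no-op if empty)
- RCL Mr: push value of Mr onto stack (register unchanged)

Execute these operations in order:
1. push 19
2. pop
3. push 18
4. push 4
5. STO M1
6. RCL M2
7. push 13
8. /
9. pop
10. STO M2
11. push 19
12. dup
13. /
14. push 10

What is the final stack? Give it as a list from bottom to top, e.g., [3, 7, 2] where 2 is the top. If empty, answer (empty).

After op 1 (push 19): stack=[19] mem=[0,0,0,0]
After op 2 (pop): stack=[empty] mem=[0,0,0,0]
After op 3 (push 18): stack=[18] mem=[0,0,0,0]
After op 4 (push 4): stack=[18,4] mem=[0,0,0,0]
After op 5 (STO M1): stack=[18] mem=[0,4,0,0]
After op 6 (RCL M2): stack=[18,0] mem=[0,4,0,0]
After op 7 (push 13): stack=[18,0,13] mem=[0,4,0,0]
After op 8 (/): stack=[18,0] mem=[0,4,0,0]
After op 9 (pop): stack=[18] mem=[0,4,0,0]
After op 10 (STO M2): stack=[empty] mem=[0,4,18,0]
After op 11 (push 19): stack=[19] mem=[0,4,18,0]
After op 12 (dup): stack=[19,19] mem=[0,4,18,0]
After op 13 (/): stack=[1] mem=[0,4,18,0]
After op 14 (push 10): stack=[1,10] mem=[0,4,18,0]

Answer: [1, 10]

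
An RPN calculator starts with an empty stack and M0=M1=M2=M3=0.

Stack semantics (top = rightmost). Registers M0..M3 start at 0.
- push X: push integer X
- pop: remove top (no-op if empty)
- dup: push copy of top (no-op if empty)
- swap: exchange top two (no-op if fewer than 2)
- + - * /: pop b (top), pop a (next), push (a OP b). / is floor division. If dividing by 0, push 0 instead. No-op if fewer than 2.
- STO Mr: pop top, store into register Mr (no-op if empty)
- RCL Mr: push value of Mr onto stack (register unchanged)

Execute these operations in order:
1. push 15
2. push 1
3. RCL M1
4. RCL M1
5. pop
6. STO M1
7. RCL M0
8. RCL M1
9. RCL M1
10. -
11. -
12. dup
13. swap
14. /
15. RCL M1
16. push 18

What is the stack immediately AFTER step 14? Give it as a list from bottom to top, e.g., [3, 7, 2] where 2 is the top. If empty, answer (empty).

After op 1 (push 15): stack=[15] mem=[0,0,0,0]
After op 2 (push 1): stack=[15,1] mem=[0,0,0,0]
After op 3 (RCL M1): stack=[15,1,0] mem=[0,0,0,0]
After op 4 (RCL M1): stack=[15,1,0,0] mem=[0,0,0,0]
After op 5 (pop): stack=[15,1,0] mem=[0,0,0,0]
After op 6 (STO M1): stack=[15,1] mem=[0,0,0,0]
After op 7 (RCL M0): stack=[15,1,0] mem=[0,0,0,0]
After op 8 (RCL M1): stack=[15,1,0,0] mem=[0,0,0,0]
After op 9 (RCL M1): stack=[15,1,0,0,0] mem=[0,0,0,0]
After op 10 (-): stack=[15,1,0,0] mem=[0,0,0,0]
After op 11 (-): stack=[15,1,0] mem=[0,0,0,0]
After op 12 (dup): stack=[15,1,0,0] mem=[0,0,0,0]
After op 13 (swap): stack=[15,1,0,0] mem=[0,0,0,0]
After op 14 (/): stack=[15,1,0] mem=[0,0,0,0]

[15, 1, 0]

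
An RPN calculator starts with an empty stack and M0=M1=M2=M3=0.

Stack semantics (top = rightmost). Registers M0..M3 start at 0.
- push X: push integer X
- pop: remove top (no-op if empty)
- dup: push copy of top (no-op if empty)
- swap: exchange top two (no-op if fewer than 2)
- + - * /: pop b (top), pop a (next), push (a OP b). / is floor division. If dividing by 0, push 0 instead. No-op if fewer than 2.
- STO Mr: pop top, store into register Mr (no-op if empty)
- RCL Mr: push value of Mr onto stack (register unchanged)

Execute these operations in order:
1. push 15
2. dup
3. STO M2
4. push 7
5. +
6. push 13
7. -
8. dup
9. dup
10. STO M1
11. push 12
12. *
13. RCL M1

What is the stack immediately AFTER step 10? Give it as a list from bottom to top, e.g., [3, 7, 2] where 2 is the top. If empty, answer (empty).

After op 1 (push 15): stack=[15] mem=[0,0,0,0]
After op 2 (dup): stack=[15,15] mem=[0,0,0,0]
After op 3 (STO M2): stack=[15] mem=[0,0,15,0]
After op 4 (push 7): stack=[15,7] mem=[0,0,15,0]
After op 5 (+): stack=[22] mem=[0,0,15,0]
After op 6 (push 13): stack=[22,13] mem=[0,0,15,0]
After op 7 (-): stack=[9] mem=[0,0,15,0]
After op 8 (dup): stack=[9,9] mem=[0,0,15,0]
After op 9 (dup): stack=[9,9,9] mem=[0,0,15,0]
After op 10 (STO M1): stack=[9,9] mem=[0,9,15,0]

[9, 9]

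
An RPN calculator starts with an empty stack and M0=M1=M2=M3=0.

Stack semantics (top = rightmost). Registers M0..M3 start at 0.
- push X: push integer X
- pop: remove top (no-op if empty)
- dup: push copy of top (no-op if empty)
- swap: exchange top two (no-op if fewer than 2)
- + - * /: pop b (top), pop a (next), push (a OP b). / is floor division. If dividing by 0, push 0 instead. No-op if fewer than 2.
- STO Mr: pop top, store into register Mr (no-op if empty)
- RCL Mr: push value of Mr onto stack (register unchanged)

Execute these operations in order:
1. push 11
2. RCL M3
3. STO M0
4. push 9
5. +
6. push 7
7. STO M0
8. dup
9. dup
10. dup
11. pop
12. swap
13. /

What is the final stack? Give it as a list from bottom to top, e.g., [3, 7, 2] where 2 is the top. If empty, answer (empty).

After op 1 (push 11): stack=[11] mem=[0,0,0,0]
After op 2 (RCL M3): stack=[11,0] mem=[0,0,0,0]
After op 3 (STO M0): stack=[11] mem=[0,0,0,0]
After op 4 (push 9): stack=[11,9] mem=[0,0,0,0]
After op 5 (+): stack=[20] mem=[0,0,0,0]
After op 6 (push 7): stack=[20,7] mem=[0,0,0,0]
After op 7 (STO M0): stack=[20] mem=[7,0,0,0]
After op 8 (dup): stack=[20,20] mem=[7,0,0,0]
After op 9 (dup): stack=[20,20,20] mem=[7,0,0,0]
After op 10 (dup): stack=[20,20,20,20] mem=[7,0,0,0]
After op 11 (pop): stack=[20,20,20] mem=[7,0,0,0]
After op 12 (swap): stack=[20,20,20] mem=[7,0,0,0]
After op 13 (/): stack=[20,1] mem=[7,0,0,0]

Answer: [20, 1]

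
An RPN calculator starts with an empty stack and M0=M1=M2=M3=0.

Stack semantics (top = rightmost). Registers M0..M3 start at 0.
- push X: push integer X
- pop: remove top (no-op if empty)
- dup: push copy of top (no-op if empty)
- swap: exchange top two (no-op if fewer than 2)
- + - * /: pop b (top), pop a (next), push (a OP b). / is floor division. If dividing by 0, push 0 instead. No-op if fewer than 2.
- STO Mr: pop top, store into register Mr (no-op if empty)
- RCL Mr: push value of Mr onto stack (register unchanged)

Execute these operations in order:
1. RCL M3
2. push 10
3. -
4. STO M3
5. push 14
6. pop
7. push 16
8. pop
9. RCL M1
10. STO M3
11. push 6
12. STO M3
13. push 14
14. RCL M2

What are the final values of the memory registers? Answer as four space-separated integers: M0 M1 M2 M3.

After op 1 (RCL M3): stack=[0] mem=[0,0,0,0]
After op 2 (push 10): stack=[0,10] mem=[0,0,0,0]
After op 3 (-): stack=[-10] mem=[0,0,0,0]
After op 4 (STO M3): stack=[empty] mem=[0,0,0,-10]
After op 5 (push 14): stack=[14] mem=[0,0,0,-10]
After op 6 (pop): stack=[empty] mem=[0,0,0,-10]
After op 7 (push 16): stack=[16] mem=[0,0,0,-10]
After op 8 (pop): stack=[empty] mem=[0,0,0,-10]
After op 9 (RCL M1): stack=[0] mem=[0,0,0,-10]
After op 10 (STO M3): stack=[empty] mem=[0,0,0,0]
After op 11 (push 6): stack=[6] mem=[0,0,0,0]
After op 12 (STO M3): stack=[empty] mem=[0,0,0,6]
After op 13 (push 14): stack=[14] mem=[0,0,0,6]
After op 14 (RCL M2): stack=[14,0] mem=[0,0,0,6]

Answer: 0 0 0 6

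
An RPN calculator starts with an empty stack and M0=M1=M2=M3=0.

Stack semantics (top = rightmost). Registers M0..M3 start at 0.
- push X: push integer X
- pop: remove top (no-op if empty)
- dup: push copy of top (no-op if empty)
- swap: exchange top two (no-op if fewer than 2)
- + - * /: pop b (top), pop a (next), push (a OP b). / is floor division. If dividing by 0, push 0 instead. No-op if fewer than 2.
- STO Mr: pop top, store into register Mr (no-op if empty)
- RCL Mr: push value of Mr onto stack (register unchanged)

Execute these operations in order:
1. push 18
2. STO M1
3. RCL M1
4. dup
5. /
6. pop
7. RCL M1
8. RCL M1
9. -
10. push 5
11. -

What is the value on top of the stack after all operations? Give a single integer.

Answer: -5

Derivation:
After op 1 (push 18): stack=[18] mem=[0,0,0,0]
After op 2 (STO M1): stack=[empty] mem=[0,18,0,0]
After op 3 (RCL M1): stack=[18] mem=[0,18,0,0]
After op 4 (dup): stack=[18,18] mem=[0,18,0,0]
After op 5 (/): stack=[1] mem=[0,18,0,0]
After op 6 (pop): stack=[empty] mem=[0,18,0,0]
After op 7 (RCL M1): stack=[18] mem=[0,18,0,0]
After op 8 (RCL M1): stack=[18,18] mem=[0,18,0,0]
After op 9 (-): stack=[0] mem=[0,18,0,0]
After op 10 (push 5): stack=[0,5] mem=[0,18,0,0]
After op 11 (-): stack=[-5] mem=[0,18,0,0]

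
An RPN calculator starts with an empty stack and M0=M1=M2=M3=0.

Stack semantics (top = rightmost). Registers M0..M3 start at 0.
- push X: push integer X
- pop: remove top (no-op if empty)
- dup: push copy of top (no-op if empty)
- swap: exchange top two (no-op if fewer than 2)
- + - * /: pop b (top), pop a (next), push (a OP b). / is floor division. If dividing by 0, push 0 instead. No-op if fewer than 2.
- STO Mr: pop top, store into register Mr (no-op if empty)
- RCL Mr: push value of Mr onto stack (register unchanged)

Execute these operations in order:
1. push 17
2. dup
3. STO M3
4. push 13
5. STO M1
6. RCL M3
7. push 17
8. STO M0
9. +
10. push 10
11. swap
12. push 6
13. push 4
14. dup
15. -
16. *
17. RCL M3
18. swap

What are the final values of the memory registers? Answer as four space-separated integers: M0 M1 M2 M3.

After op 1 (push 17): stack=[17] mem=[0,0,0,0]
After op 2 (dup): stack=[17,17] mem=[0,0,0,0]
After op 3 (STO M3): stack=[17] mem=[0,0,0,17]
After op 4 (push 13): stack=[17,13] mem=[0,0,0,17]
After op 5 (STO M1): stack=[17] mem=[0,13,0,17]
After op 6 (RCL M3): stack=[17,17] mem=[0,13,0,17]
After op 7 (push 17): stack=[17,17,17] mem=[0,13,0,17]
After op 8 (STO M0): stack=[17,17] mem=[17,13,0,17]
After op 9 (+): stack=[34] mem=[17,13,0,17]
After op 10 (push 10): stack=[34,10] mem=[17,13,0,17]
After op 11 (swap): stack=[10,34] mem=[17,13,0,17]
After op 12 (push 6): stack=[10,34,6] mem=[17,13,0,17]
After op 13 (push 4): stack=[10,34,6,4] mem=[17,13,0,17]
After op 14 (dup): stack=[10,34,6,4,4] mem=[17,13,0,17]
After op 15 (-): stack=[10,34,6,0] mem=[17,13,0,17]
After op 16 (*): stack=[10,34,0] mem=[17,13,0,17]
After op 17 (RCL M3): stack=[10,34,0,17] mem=[17,13,0,17]
After op 18 (swap): stack=[10,34,17,0] mem=[17,13,0,17]

Answer: 17 13 0 17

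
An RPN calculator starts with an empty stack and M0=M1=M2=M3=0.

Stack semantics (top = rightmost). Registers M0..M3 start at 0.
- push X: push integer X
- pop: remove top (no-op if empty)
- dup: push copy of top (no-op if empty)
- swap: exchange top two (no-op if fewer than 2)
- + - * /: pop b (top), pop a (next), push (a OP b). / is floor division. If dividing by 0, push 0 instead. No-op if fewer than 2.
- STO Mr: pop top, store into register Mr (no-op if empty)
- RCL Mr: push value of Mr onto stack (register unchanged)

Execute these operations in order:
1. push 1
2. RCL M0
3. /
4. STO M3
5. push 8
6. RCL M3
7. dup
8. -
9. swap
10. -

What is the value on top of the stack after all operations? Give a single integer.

After op 1 (push 1): stack=[1] mem=[0,0,0,0]
After op 2 (RCL M0): stack=[1,0] mem=[0,0,0,0]
After op 3 (/): stack=[0] mem=[0,0,0,0]
After op 4 (STO M3): stack=[empty] mem=[0,0,0,0]
After op 5 (push 8): stack=[8] mem=[0,0,0,0]
After op 6 (RCL M3): stack=[8,0] mem=[0,0,0,0]
After op 7 (dup): stack=[8,0,0] mem=[0,0,0,0]
After op 8 (-): stack=[8,0] mem=[0,0,0,0]
After op 9 (swap): stack=[0,8] mem=[0,0,0,0]
After op 10 (-): stack=[-8] mem=[0,0,0,0]

Answer: -8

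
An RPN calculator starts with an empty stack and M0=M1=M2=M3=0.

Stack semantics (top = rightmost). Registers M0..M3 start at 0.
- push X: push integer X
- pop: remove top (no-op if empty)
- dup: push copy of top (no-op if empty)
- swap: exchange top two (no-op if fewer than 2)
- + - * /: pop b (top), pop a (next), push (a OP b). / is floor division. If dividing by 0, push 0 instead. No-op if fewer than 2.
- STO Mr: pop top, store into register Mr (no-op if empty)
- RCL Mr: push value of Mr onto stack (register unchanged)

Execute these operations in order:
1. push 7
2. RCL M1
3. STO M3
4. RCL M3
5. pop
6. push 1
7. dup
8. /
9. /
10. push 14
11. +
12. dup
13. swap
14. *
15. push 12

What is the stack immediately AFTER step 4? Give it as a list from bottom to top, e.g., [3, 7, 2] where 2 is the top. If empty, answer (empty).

After op 1 (push 7): stack=[7] mem=[0,0,0,0]
After op 2 (RCL M1): stack=[7,0] mem=[0,0,0,0]
After op 3 (STO M3): stack=[7] mem=[0,0,0,0]
After op 4 (RCL M3): stack=[7,0] mem=[0,0,0,0]

[7, 0]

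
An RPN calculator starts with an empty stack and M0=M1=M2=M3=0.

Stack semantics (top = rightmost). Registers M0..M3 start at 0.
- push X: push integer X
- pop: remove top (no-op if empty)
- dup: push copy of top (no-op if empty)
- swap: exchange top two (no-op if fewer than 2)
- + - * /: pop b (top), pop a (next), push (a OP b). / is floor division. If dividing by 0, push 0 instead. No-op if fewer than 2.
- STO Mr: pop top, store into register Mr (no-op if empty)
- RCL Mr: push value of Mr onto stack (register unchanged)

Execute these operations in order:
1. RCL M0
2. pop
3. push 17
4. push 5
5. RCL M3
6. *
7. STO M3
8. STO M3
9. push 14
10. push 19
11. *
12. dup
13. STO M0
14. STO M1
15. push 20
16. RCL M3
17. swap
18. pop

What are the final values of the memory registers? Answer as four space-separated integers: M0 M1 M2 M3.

After op 1 (RCL M0): stack=[0] mem=[0,0,0,0]
After op 2 (pop): stack=[empty] mem=[0,0,0,0]
After op 3 (push 17): stack=[17] mem=[0,0,0,0]
After op 4 (push 5): stack=[17,5] mem=[0,0,0,0]
After op 5 (RCL M3): stack=[17,5,0] mem=[0,0,0,0]
After op 6 (*): stack=[17,0] mem=[0,0,0,0]
After op 7 (STO M3): stack=[17] mem=[0,0,0,0]
After op 8 (STO M3): stack=[empty] mem=[0,0,0,17]
After op 9 (push 14): stack=[14] mem=[0,0,0,17]
After op 10 (push 19): stack=[14,19] mem=[0,0,0,17]
After op 11 (*): stack=[266] mem=[0,0,0,17]
After op 12 (dup): stack=[266,266] mem=[0,0,0,17]
After op 13 (STO M0): stack=[266] mem=[266,0,0,17]
After op 14 (STO M1): stack=[empty] mem=[266,266,0,17]
After op 15 (push 20): stack=[20] mem=[266,266,0,17]
After op 16 (RCL M3): stack=[20,17] mem=[266,266,0,17]
After op 17 (swap): stack=[17,20] mem=[266,266,0,17]
After op 18 (pop): stack=[17] mem=[266,266,0,17]

Answer: 266 266 0 17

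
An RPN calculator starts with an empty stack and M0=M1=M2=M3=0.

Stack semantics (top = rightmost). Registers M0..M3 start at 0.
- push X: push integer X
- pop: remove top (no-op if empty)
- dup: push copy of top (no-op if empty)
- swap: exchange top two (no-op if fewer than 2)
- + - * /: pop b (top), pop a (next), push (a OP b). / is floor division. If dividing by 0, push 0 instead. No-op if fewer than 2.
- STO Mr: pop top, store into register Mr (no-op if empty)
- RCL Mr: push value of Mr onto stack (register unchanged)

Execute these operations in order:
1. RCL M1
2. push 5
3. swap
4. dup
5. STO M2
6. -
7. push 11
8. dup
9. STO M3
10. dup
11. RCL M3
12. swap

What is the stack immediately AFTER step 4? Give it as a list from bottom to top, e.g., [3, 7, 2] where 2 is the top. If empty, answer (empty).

After op 1 (RCL M1): stack=[0] mem=[0,0,0,0]
After op 2 (push 5): stack=[0,5] mem=[0,0,0,0]
After op 3 (swap): stack=[5,0] mem=[0,0,0,0]
After op 4 (dup): stack=[5,0,0] mem=[0,0,0,0]

[5, 0, 0]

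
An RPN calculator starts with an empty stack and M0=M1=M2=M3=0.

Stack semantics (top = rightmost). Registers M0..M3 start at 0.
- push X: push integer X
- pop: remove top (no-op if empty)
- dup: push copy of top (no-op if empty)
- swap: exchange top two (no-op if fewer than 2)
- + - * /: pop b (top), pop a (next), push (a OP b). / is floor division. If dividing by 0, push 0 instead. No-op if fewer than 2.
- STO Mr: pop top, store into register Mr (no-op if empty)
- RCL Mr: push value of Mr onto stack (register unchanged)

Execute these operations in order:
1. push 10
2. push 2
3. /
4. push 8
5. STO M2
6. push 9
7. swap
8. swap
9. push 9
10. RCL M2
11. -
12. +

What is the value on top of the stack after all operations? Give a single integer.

Answer: 10

Derivation:
After op 1 (push 10): stack=[10] mem=[0,0,0,0]
After op 2 (push 2): stack=[10,2] mem=[0,0,0,0]
After op 3 (/): stack=[5] mem=[0,0,0,0]
After op 4 (push 8): stack=[5,8] mem=[0,0,0,0]
After op 5 (STO M2): stack=[5] mem=[0,0,8,0]
After op 6 (push 9): stack=[5,9] mem=[0,0,8,0]
After op 7 (swap): stack=[9,5] mem=[0,0,8,0]
After op 8 (swap): stack=[5,9] mem=[0,0,8,0]
After op 9 (push 9): stack=[5,9,9] mem=[0,0,8,0]
After op 10 (RCL M2): stack=[5,9,9,8] mem=[0,0,8,0]
After op 11 (-): stack=[5,9,1] mem=[0,0,8,0]
After op 12 (+): stack=[5,10] mem=[0,0,8,0]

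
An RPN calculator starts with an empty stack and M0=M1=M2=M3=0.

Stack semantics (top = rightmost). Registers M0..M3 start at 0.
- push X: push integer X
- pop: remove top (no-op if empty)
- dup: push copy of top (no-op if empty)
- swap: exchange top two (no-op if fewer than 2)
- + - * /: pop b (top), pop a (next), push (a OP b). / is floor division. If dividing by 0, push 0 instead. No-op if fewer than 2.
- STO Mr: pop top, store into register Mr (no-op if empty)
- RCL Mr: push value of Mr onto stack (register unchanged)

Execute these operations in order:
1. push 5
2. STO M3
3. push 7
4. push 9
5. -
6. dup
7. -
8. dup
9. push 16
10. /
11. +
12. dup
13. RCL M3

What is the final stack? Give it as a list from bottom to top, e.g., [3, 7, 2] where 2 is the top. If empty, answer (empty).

After op 1 (push 5): stack=[5] mem=[0,0,0,0]
After op 2 (STO M3): stack=[empty] mem=[0,0,0,5]
After op 3 (push 7): stack=[7] mem=[0,0,0,5]
After op 4 (push 9): stack=[7,9] mem=[0,0,0,5]
After op 5 (-): stack=[-2] mem=[0,0,0,5]
After op 6 (dup): stack=[-2,-2] mem=[0,0,0,5]
After op 7 (-): stack=[0] mem=[0,0,0,5]
After op 8 (dup): stack=[0,0] mem=[0,0,0,5]
After op 9 (push 16): stack=[0,0,16] mem=[0,0,0,5]
After op 10 (/): stack=[0,0] mem=[0,0,0,5]
After op 11 (+): stack=[0] mem=[0,0,0,5]
After op 12 (dup): stack=[0,0] mem=[0,0,0,5]
After op 13 (RCL M3): stack=[0,0,5] mem=[0,0,0,5]

Answer: [0, 0, 5]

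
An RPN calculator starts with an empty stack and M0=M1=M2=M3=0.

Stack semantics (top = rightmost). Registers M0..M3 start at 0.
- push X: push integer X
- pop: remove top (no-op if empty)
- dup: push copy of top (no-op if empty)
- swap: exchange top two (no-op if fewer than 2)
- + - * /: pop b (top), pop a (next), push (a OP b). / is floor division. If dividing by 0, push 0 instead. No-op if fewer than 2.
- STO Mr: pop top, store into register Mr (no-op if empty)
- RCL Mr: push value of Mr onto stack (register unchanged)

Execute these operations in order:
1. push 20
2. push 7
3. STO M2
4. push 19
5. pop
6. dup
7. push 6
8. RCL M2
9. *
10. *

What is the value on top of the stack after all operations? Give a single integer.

Answer: 840

Derivation:
After op 1 (push 20): stack=[20] mem=[0,0,0,0]
After op 2 (push 7): stack=[20,7] mem=[0,0,0,0]
After op 3 (STO M2): stack=[20] mem=[0,0,7,0]
After op 4 (push 19): stack=[20,19] mem=[0,0,7,0]
After op 5 (pop): stack=[20] mem=[0,0,7,0]
After op 6 (dup): stack=[20,20] mem=[0,0,7,0]
After op 7 (push 6): stack=[20,20,6] mem=[0,0,7,0]
After op 8 (RCL M2): stack=[20,20,6,7] mem=[0,0,7,0]
After op 9 (*): stack=[20,20,42] mem=[0,0,7,0]
After op 10 (*): stack=[20,840] mem=[0,0,7,0]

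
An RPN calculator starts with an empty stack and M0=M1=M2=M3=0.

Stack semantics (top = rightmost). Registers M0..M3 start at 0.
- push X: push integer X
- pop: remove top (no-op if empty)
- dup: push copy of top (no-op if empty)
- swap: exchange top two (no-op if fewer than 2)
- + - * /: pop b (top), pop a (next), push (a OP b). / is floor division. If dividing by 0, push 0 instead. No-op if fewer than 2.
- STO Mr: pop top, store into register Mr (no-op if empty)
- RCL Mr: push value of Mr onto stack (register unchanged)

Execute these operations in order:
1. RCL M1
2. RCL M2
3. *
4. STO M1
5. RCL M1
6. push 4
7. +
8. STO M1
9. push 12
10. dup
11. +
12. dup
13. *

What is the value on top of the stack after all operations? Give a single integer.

Answer: 576

Derivation:
After op 1 (RCL M1): stack=[0] mem=[0,0,0,0]
After op 2 (RCL M2): stack=[0,0] mem=[0,0,0,0]
After op 3 (*): stack=[0] mem=[0,0,0,0]
After op 4 (STO M1): stack=[empty] mem=[0,0,0,0]
After op 5 (RCL M1): stack=[0] mem=[0,0,0,0]
After op 6 (push 4): stack=[0,4] mem=[0,0,0,0]
After op 7 (+): stack=[4] mem=[0,0,0,0]
After op 8 (STO M1): stack=[empty] mem=[0,4,0,0]
After op 9 (push 12): stack=[12] mem=[0,4,0,0]
After op 10 (dup): stack=[12,12] mem=[0,4,0,0]
After op 11 (+): stack=[24] mem=[0,4,0,0]
After op 12 (dup): stack=[24,24] mem=[0,4,0,0]
After op 13 (*): stack=[576] mem=[0,4,0,0]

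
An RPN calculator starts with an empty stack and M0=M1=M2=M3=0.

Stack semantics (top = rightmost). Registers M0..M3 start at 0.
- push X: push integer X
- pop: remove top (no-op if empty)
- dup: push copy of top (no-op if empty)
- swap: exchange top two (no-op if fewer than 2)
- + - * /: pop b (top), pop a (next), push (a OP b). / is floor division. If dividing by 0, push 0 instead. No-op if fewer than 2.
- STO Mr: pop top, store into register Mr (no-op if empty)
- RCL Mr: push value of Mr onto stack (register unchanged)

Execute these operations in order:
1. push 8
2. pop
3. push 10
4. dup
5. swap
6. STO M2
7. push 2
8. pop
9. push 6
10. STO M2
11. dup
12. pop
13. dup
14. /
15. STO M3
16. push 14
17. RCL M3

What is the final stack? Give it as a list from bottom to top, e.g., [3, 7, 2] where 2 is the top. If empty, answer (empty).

Answer: [14, 1]

Derivation:
After op 1 (push 8): stack=[8] mem=[0,0,0,0]
After op 2 (pop): stack=[empty] mem=[0,0,0,0]
After op 3 (push 10): stack=[10] mem=[0,0,0,0]
After op 4 (dup): stack=[10,10] mem=[0,0,0,0]
After op 5 (swap): stack=[10,10] mem=[0,0,0,0]
After op 6 (STO M2): stack=[10] mem=[0,0,10,0]
After op 7 (push 2): stack=[10,2] mem=[0,0,10,0]
After op 8 (pop): stack=[10] mem=[0,0,10,0]
After op 9 (push 6): stack=[10,6] mem=[0,0,10,0]
After op 10 (STO M2): stack=[10] mem=[0,0,6,0]
After op 11 (dup): stack=[10,10] mem=[0,0,6,0]
After op 12 (pop): stack=[10] mem=[0,0,6,0]
After op 13 (dup): stack=[10,10] mem=[0,0,6,0]
After op 14 (/): stack=[1] mem=[0,0,6,0]
After op 15 (STO M3): stack=[empty] mem=[0,0,6,1]
After op 16 (push 14): stack=[14] mem=[0,0,6,1]
After op 17 (RCL M3): stack=[14,1] mem=[0,0,6,1]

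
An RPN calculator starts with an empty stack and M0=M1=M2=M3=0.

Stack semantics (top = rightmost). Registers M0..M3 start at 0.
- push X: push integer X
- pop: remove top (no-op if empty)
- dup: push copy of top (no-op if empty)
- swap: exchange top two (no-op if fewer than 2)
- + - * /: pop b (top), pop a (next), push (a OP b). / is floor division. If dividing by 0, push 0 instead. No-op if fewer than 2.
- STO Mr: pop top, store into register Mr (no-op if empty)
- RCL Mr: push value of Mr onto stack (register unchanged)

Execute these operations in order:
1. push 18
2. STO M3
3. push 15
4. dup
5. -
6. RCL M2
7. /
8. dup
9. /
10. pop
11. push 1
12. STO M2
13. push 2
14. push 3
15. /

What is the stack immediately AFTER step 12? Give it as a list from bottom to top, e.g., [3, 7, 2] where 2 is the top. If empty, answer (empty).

After op 1 (push 18): stack=[18] mem=[0,0,0,0]
After op 2 (STO M3): stack=[empty] mem=[0,0,0,18]
After op 3 (push 15): stack=[15] mem=[0,0,0,18]
After op 4 (dup): stack=[15,15] mem=[0,0,0,18]
After op 5 (-): stack=[0] mem=[0,0,0,18]
After op 6 (RCL M2): stack=[0,0] mem=[0,0,0,18]
After op 7 (/): stack=[0] mem=[0,0,0,18]
After op 8 (dup): stack=[0,0] mem=[0,0,0,18]
After op 9 (/): stack=[0] mem=[0,0,0,18]
After op 10 (pop): stack=[empty] mem=[0,0,0,18]
After op 11 (push 1): stack=[1] mem=[0,0,0,18]
After op 12 (STO M2): stack=[empty] mem=[0,0,1,18]

(empty)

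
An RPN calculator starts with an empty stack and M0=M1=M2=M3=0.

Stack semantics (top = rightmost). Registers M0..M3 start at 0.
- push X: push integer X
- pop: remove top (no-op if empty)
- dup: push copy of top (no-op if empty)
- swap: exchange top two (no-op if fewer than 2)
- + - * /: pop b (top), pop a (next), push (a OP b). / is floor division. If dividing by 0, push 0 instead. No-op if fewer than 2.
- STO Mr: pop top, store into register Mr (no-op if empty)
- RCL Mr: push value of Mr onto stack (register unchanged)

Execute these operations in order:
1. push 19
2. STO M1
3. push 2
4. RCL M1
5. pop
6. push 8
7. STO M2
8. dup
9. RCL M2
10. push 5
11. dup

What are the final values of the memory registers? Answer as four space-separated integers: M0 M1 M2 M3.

Answer: 0 19 8 0

Derivation:
After op 1 (push 19): stack=[19] mem=[0,0,0,0]
After op 2 (STO M1): stack=[empty] mem=[0,19,0,0]
After op 3 (push 2): stack=[2] mem=[0,19,0,0]
After op 4 (RCL M1): stack=[2,19] mem=[0,19,0,0]
After op 5 (pop): stack=[2] mem=[0,19,0,0]
After op 6 (push 8): stack=[2,8] mem=[0,19,0,0]
After op 7 (STO M2): stack=[2] mem=[0,19,8,0]
After op 8 (dup): stack=[2,2] mem=[0,19,8,0]
After op 9 (RCL M2): stack=[2,2,8] mem=[0,19,8,0]
After op 10 (push 5): stack=[2,2,8,5] mem=[0,19,8,0]
After op 11 (dup): stack=[2,2,8,5,5] mem=[0,19,8,0]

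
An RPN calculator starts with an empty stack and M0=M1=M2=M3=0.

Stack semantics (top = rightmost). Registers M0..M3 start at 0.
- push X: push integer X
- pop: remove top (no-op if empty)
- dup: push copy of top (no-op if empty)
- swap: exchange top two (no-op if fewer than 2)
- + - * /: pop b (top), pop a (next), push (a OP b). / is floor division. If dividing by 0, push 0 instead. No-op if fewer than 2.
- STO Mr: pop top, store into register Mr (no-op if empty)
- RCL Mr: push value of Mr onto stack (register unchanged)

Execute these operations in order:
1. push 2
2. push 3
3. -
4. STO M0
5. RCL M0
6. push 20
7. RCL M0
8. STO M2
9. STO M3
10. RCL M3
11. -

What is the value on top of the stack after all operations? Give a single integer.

After op 1 (push 2): stack=[2] mem=[0,0,0,0]
After op 2 (push 3): stack=[2,3] mem=[0,0,0,0]
After op 3 (-): stack=[-1] mem=[0,0,0,0]
After op 4 (STO M0): stack=[empty] mem=[-1,0,0,0]
After op 5 (RCL M0): stack=[-1] mem=[-1,0,0,0]
After op 6 (push 20): stack=[-1,20] mem=[-1,0,0,0]
After op 7 (RCL M0): stack=[-1,20,-1] mem=[-1,0,0,0]
After op 8 (STO M2): stack=[-1,20] mem=[-1,0,-1,0]
After op 9 (STO M3): stack=[-1] mem=[-1,0,-1,20]
After op 10 (RCL M3): stack=[-1,20] mem=[-1,0,-1,20]
After op 11 (-): stack=[-21] mem=[-1,0,-1,20]

Answer: -21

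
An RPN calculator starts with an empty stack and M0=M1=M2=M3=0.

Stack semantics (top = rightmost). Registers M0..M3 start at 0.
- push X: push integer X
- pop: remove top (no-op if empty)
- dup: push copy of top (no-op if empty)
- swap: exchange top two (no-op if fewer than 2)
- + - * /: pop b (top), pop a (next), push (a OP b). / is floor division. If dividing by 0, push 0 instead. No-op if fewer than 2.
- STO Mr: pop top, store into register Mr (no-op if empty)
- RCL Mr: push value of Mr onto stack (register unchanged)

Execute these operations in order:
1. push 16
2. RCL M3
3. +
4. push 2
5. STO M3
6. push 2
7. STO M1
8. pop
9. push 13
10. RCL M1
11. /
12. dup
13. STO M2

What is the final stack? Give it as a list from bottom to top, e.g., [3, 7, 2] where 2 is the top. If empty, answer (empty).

Answer: [6]

Derivation:
After op 1 (push 16): stack=[16] mem=[0,0,0,0]
After op 2 (RCL M3): stack=[16,0] mem=[0,0,0,0]
After op 3 (+): stack=[16] mem=[0,0,0,0]
After op 4 (push 2): stack=[16,2] mem=[0,0,0,0]
After op 5 (STO M3): stack=[16] mem=[0,0,0,2]
After op 6 (push 2): stack=[16,2] mem=[0,0,0,2]
After op 7 (STO M1): stack=[16] mem=[0,2,0,2]
After op 8 (pop): stack=[empty] mem=[0,2,0,2]
After op 9 (push 13): stack=[13] mem=[0,2,0,2]
After op 10 (RCL M1): stack=[13,2] mem=[0,2,0,2]
After op 11 (/): stack=[6] mem=[0,2,0,2]
After op 12 (dup): stack=[6,6] mem=[0,2,0,2]
After op 13 (STO M2): stack=[6] mem=[0,2,6,2]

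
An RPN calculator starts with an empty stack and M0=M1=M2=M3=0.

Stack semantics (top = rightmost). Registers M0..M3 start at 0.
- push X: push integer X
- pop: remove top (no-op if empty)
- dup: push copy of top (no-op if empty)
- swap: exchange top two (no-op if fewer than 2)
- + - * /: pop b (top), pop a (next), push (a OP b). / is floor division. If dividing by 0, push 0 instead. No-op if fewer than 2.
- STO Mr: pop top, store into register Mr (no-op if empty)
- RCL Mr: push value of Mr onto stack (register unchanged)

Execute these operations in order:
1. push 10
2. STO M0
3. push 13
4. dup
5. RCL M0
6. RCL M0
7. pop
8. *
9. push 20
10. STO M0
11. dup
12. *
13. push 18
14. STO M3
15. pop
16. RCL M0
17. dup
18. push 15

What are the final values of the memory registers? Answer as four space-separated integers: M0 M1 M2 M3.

Answer: 20 0 0 18

Derivation:
After op 1 (push 10): stack=[10] mem=[0,0,0,0]
After op 2 (STO M0): stack=[empty] mem=[10,0,0,0]
After op 3 (push 13): stack=[13] mem=[10,0,0,0]
After op 4 (dup): stack=[13,13] mem=[10,0,0,0]
After op 5 (RCL M0): stack=[13,13,10] mem=[10,0,0,0]
After op 6 (RCL M0): stack=[13,13,10,10] mem=[10,0,0,0]
After op 7 (pop): stack=[13,13,10] mem=[10,0,0,0]
After op 8 (*): stack=[13,130] mem=[10,0,0,0]
After op 9 (push 20): stack=[13,130,20] mem=[10,0,0,0]
After op 10 (STO M0): stack=[13,130] mem=[20,0,0,0]
After op 11 (dup): stack=[13,130,130] mem=[20,0,0,0]
After op 12 (*): stack=[13,16900] mem=[20,0,0,0]
After op 13 (push 18): stack=[13,16900,18] mem=[20,0,0,0]
After op 14 (STO M3): stack=[13,16900] mem=[20,0,0,18]
After op 15 (pop): stack=[13] mem=[20,0,0,18]
After op 16 (RCL M0): stack=[13,20] mem=[20,0,0,18]
After op 17 (dup): stack=[13,20,20] mem=[20,0,0,18]
After op 18 (push 15): stack=[13,20,20,15] mem=[20,0,0,18]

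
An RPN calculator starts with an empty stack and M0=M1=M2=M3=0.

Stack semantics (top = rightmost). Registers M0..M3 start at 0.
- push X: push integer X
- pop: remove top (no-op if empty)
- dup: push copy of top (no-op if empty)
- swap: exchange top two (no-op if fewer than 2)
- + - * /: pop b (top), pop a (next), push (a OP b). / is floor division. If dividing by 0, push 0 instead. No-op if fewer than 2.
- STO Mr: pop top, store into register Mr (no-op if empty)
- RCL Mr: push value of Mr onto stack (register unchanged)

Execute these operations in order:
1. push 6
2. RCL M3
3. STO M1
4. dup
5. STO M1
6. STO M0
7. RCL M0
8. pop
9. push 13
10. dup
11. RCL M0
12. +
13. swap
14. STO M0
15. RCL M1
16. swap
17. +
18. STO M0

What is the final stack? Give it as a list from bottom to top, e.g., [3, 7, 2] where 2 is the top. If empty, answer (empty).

Answer: (empty)

Derivation:
After op 1 (push 6): stack=[6] mem=[0,0,0,0]
After op 2 (RCL M3): stack=[6,0] mem=[0,0,0,0]
After op 3 (STO M1): stack=[6] mem=[0,0,0,0]
After op 4 (dup): stack=[6,6] mem=[0,0,0,0]
After op 5 (STO M1): stack=[6] mem=[0,6,0,0]
After op 6 (STO M0): stack=[empty] mem=[6,6,0,0]
After op 7 (RCL M0): stack=[6] mem=[6,6,0,0]
After op 8 (pop): stack=[empty] mem=[6,6,0,0]
After op 9 (push 13): stack=[13] mem=[6,6,0,0]
After op 10 (dup): stack=[13,13] mem=[6,6,0,0]
After op 11 (RCL M0): stack=[13,13,6] mem=[6,6,0,0]
After op 12 (+): stack=[13,19] mem=[6,6,0,0]
After op 13 (swap): stack=[19,13] mem=[6,6,0,0]
After op 14 (STO M0): stack=[19] mem=[13,6,0,0]
After op 15 (RCL M1): stack=[19,6] mem=[13,6,0,0]
After op 16 (swap): stack=[6,19] mem=[13,6,0,0]
After op 17 (+): stack=[25] mem=[13,6,0,0]
After op 18 (STO M0): stack=[empty] mem=[25,6,0,0]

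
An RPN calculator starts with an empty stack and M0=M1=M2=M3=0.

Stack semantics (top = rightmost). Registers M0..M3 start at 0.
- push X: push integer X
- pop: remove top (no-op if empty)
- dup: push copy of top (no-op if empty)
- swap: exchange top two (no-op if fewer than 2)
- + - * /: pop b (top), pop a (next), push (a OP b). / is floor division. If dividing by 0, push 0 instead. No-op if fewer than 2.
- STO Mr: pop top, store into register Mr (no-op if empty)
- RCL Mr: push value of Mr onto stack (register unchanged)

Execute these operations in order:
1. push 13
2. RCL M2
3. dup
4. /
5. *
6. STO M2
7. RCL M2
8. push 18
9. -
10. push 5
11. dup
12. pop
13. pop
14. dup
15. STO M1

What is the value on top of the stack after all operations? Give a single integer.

After op 1 (push 13): stack=[13] mem=[0,0,0,0]
After op 2 (RCL M2): stack=[13,0] mem=[0,0,0,0]
After op 3 (dup): stack=[13,0,0] mem=[0,0,0,0]
After op 4 (/): stack=[13,0] mem=[0,0,0,0]
After op 5 (*): stack=[0] mem=[0,0,0,0]
After op 6 (STO M2): stack=[empty] mem=[0,0,0,0]
After op 7 (RCL M2): stack=[0] mem=[0,0,0,0]
After op 8 (push 18): stack=[0,18] mem=[0,0,0,0]
After op 9 (-): stack=[-18] mem=[0,0,0,0]
After op 10 (push 5): stack=[-18,5] mem=[0,0,0,0]
After op 11 (dup): stack=[-18,5,5] mem=[0,0,0,0]
After op 12 (pop): stack=[-18,5] mem=[0,0,0,0]
After op 13 (pop): stack=[-18] mem=[0,0,0,0]
After op 14 (dup): stack=[-18,-18] mem=[0,0,0,0]
After op 15 (STO M1): stack=[-18] mem=[0,-18,0,0]

Answer: -18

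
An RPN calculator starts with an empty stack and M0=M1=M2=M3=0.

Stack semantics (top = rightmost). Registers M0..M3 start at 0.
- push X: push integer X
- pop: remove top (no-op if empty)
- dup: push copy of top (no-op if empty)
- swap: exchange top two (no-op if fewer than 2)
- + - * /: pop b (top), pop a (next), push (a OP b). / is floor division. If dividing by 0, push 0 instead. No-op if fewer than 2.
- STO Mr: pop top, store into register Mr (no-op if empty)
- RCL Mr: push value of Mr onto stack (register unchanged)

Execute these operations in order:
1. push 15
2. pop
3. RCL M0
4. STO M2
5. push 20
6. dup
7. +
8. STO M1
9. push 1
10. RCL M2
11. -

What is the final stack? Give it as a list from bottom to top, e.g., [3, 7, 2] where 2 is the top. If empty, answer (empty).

Answer: [1]

Derivation:
After op 1 (push 15): stack=[15] mem=[0,0,0,0]
After op 2 (pop): stack=[empty] mem=[0,0,0,0]
After op 3 (RCL M0): stack=[0] mem=[0,0,0,0]
After op 4 (STO M2): stack=[empty] mem=[0,0,0,0]
After op 5 (push 20): stack=[20] mem=[0,0,0,0]
After op 6 (dup): stack=[20,20] mem=[0,0,0,0]
After op 7 (+): stack=[40] mem=[0,0,0,0]
After op 8 (STO M1): stack=[empty] mem=[0,40,0,0]
After op 9 (push 1): stack=[1] mem=[0,40,0,0]
After op 10 (RCL M2): stack=[1,0] mem=[0,40,0,0]
After op 11 (-): stack=[1] mem=[0,40,0,0]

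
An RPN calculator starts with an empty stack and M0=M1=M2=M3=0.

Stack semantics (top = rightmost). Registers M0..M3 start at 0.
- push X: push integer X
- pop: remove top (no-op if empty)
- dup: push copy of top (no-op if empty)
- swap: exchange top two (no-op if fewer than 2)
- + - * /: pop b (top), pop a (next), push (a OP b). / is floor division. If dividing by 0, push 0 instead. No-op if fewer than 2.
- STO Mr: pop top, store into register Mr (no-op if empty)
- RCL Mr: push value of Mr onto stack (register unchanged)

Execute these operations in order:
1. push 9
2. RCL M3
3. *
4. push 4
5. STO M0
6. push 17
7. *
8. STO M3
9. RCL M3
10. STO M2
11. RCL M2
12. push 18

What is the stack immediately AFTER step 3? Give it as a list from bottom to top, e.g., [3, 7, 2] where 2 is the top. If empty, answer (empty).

After op 1 (push 9): stack=[9] mem=[0,0,0,0]
After op 2 (RCL M3): stack=[9,0] mem=[0,0,0,0]
After op 3 (*): stack=[0] mem=[0,0,0,0]

[0]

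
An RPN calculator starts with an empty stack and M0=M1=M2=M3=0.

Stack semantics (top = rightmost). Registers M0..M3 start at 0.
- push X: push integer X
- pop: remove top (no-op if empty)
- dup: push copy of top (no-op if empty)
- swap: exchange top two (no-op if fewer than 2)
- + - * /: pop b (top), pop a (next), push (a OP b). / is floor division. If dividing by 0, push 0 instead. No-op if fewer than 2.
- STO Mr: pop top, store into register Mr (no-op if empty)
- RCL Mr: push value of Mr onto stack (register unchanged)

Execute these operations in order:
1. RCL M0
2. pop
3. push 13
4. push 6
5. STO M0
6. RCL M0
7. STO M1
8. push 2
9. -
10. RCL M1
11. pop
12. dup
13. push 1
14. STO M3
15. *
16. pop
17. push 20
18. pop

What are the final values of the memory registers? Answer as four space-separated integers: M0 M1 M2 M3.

Answer: 6 6 0 1

Derivation:
After op 1 (RCL M0): stack=[0] mem=[0,0,0,0]
After op 2 (pop): stack=[empty] mem=[0,0,0,0]
After op 3 (push 13): stack=[13] mem=[0,0,0,0]
After op 4 (push 6): stack=[13,6] mem=[0,0,0,0]
After op 5 (STO M0): stack=[13] mem=[6,0,0,0]
After op 6 (RCL M0): stack=[13,6] mem=[6,0,0,0]
After op 7 (STO M1): stack=[13] mem=[6,6,0,0]
After op 8 (push 2): stack=[13,2] mem=[6,6,0,0]
After op 9 (-): stack=[11] mem=[6,6,0,0]
After op 10 (RCL M1): stack=[11,6] mem=[6,6,0,0]
After op 11 (pop): stack=[11] mem=[6,6,0,0]
After op 12 (dup): stack=[11,11] mem=[6,6,0,0]
After op 13 (push 1): stack=[11,11,1] mem=[6,6,0,0]
After op 14 (STO M3): stack=[11,11] mem=[6,6,0,1]
After op 15 (*): stack=[121] mem=[6,6,0,1]
After op 16 (pop): stack=[empty] mem=[6,6,0,1]
After op 17 (push 20): stack=[20] mem=[6,6,0,1]
After op 18 (pop): stack=[empty] mem=[6,6,0,1]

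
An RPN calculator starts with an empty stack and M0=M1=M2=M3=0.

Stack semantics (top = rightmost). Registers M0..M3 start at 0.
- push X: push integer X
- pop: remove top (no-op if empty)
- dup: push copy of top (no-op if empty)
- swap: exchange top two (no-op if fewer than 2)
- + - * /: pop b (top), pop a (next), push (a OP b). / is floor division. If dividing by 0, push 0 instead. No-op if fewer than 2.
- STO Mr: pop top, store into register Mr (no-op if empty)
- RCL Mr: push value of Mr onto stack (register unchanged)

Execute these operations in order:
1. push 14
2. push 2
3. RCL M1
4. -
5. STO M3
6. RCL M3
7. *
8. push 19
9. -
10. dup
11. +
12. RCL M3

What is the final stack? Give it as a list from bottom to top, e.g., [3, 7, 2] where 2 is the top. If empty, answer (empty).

Answer: [18, 2]

Derivation:
After op 1 (push 14): stack=[14] mem=[0,0,0,0]
After op 2 (push 2): stack=[14,2] mem=[0,0,0,0]
After op 3 (RCL M1): stack=[14,2,0] mem=[0,0,0,0]
After op 4 (-): stack=[14,2] mem=[0,0,0,0]
After op 5 (STO M3): stack=[14] mem=[0,0,0,2]
After op 6 (RCL M3): stack=[14,2] mem=[0,0,0,2]
After op 7 (*): stack=[28] mem=[0,0,0,2]
After op 8 (push 19): stack=[28,19] mem=[0,0,0,2]
After op 9 (-): stack=[9] mem=[0,0,0,2]
After op 10 (dup): stack=[9,9] mem=[0,0,0,2]
After op 11 (+): stack=[18] mem=[0,0,0,2]
After op 12 (RCL M3): stack=[18,2] mem=[0,0,0,2]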